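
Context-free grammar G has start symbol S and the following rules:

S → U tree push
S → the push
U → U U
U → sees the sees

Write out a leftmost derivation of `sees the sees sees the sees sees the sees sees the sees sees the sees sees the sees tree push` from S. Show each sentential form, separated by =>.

S => U tree push => U U tree push => U U U tree push => U U U U tree push => sees the sees U U U tree push => sees the sees sees the sees U U tree push => sees the sees sees the sees sees the sees U tree push => sees the sees sees the sees sees the sees U U tree push => sees the sees sees the sees sees the sees U U U tree push => sees the sees sees the sees sees the sees sees the sees U U tree push => sees the sees sees the sees sees the sees sees the sees sees the sees U tree push => sees the sees sees the sees sees the sees sees the sees sees the sees sees the sees tree push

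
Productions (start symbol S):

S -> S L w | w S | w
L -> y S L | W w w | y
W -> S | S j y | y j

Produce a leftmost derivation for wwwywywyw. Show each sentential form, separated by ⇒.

S ⇒ SLw   [S -> S L w]
SLw ⇒ SLwLw   [S -> S L w]
SLwLw ⇒ wSLwLw   [S -> w S]
wSLwLw ⇒ wwSLwLw   [S -> w S]
wwSLwLw ⇒ wwSLwLwLw   [S -> S L w]
wwSLwLwLw ⇒ wwwLwLwLw   [S -> w]
wwwLwLwLw ⇒ wwwywLwLw   [L -> y]
wwwywLwLw ⇒ wwwywywLw   [L -> y]
wwwywywLw ⇒ wwwywywyw   [L -> y]

S⇒SLw⇒SLwLw⇒wSLwLw⇒wwSLwLw⇒wwSLwLwLw⇒wwwLwLwLw⇒wwwywLwLw⇒wwwywywLw⇒wwwywywyw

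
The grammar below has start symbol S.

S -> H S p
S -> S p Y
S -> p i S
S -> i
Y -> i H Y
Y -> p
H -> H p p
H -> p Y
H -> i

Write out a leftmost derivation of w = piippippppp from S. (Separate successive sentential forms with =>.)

S => piS => piSpY => piSpYpY => piHSppYpY => piHppSppYpY => piippSppYpY => piippippYpY => piippippppY => piippippppp

S => piS   [S -> p i S]
piS => piSpY   [S -> S p Y]
piSpY => piSpYpY   [S -> S p Y]
piSpYpY => piHSppYpY   [S -> H S p]
piHSppYpY => piHppSppYpY   [H -> H p p]
piHppSppYpY => piippSppYpY   [H -> i]
piippSppYpY => piippippYpY   [S -> i]
piippippYpY => piippippppY   [Y -> p]
piippippppY => piippippppp   [Y -> p]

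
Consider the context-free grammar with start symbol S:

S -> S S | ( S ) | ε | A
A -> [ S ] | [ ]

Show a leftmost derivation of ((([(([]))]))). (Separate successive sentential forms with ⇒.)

S ⇒ (S) ⇒ ((S)) ⇒ (((S))) ⇒ (((A))) ⇒ ((([S]))) ⇒ ((([(S)]))) ⇒ ((([((S))]))) ⇒ ((([((A))]))) ⇒ ((([(([]))])))

S ⇒ (S)   [S -> ( S )]
(S) ⇒ ((S))   [S -> ( S )]
((S)) ⇒ (((S)))   [S -> ( S )]
(((S))) ⇒ (((A)))   [S -> A]
(((A))) ⇒ ((([S])))   [A -> [ S ]]
((([S]))) ⇒ ((([(S)])))   [S -> ( S )]
((([(S)]))) ⇒ ((([((S))])))   [S -> ( S )]
((([((S))]))) ⇒ ((([((A))])))   [S -> A]
((([((A))]))) ⇒ ((([(([]))])))   [A -> [ ]]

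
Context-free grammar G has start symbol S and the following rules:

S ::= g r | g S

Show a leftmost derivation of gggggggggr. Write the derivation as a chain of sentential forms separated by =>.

S=>gS=>ggS=>gggS=>ggggS=>gggggS=>ggggggS=>gggggggS=>ggggggggS=>gggggggggr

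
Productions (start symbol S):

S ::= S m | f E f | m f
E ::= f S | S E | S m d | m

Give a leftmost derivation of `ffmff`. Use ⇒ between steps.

S⇒fEf⇒ffSf⇒ffmff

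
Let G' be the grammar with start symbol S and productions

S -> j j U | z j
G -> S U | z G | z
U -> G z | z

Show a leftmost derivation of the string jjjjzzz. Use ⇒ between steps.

S⇒jjU⇒jjGz⇒jjSUz⇒jjjjUUz⇒jjjjzUz⇒jjjjzzz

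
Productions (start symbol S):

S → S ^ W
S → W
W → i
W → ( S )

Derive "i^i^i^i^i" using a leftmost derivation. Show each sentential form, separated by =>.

S=>S^W=>S^W^W=>S^W^W^W=>S^W^W^W^W=>W^W^W^W^W=>i^W^W^W^W=>i^i^W^W^W=>i^i^i^W^W=>i^i^i^i^W=>i^i^i^i^i

S => S^W   [S → S ^ W]
S^W => S^W^W   [S → S ^ W]
S^W^W => S^W^W^W   [S → S ^ W]
S^W^W^W => S^W^W^W^W   [S → S ^ W]
S^W^W^W^W => W^W^W^W^W   [S → W]
W^W^W^W^W => i^W^W^W^W   [W → i]
i^W^W^W^W => i^i^W^W^W   [W → i]
i^i^W^W^W => i^i^i^W^W   [W → i]
i^i^i^W^W => i^i^i^i^W   [W → i]
i^i^i^i^W => i^i^i^i^i   [W → i]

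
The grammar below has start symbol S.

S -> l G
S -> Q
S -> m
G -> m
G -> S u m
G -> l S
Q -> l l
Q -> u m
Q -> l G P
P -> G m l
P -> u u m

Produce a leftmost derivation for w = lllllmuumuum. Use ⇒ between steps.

S ⇒ Q   [S -> Q]
Q ⇒ lGP   [Q -> l G P]
lGP ⇒ llSP   [G -> l S]
llSP ⇒ llQP   [S -> Q]
llQP ⇒ lllGPP   [Q -> l G P]
lllGPP ⇒ llllSPP   [G -> l S]
llllSPP ⇒ lllllGPP   [S -> l G]
lllllGPP ⇒ lllllmPP   [G -> m]
lllllmPP ⇒ lllllmuumP   [P -> u u m]
lllllmuumP ⇒ lllllmuumuum   [P -> u u m]

S ⇒ Q ⇒ lGP ⇒ llSP ⇒ llQP ⇒ lllGPP ⇒ llllSPP ⇒ lllllGPP ⇒ lllllmPP ⇒ lllllmuumP ⇒ lllllmuumuum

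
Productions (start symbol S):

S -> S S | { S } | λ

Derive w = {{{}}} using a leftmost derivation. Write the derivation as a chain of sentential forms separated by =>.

S => {S} => {{S}} => {{SS}} => {{{S}S}} => {{{}S}} => {{{}}}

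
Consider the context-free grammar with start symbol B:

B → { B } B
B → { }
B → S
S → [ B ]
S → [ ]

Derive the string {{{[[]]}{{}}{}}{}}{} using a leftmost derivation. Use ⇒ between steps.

B ⇒ {B}B   [B → { B } B]
{B}B ⇒ {{B}B}B   [B → { B } B]
{{B}B}B ⇒ {{{B}B}B}B   [B → { B } B]
{{{B}B}B}B ⇒ {{{S}B}B}B   [B → S]
{{{S}B}B}B ⇒ {{{[B]}B}B}B   [S → [ B ]]
{{{[B]}B}B}B ⇒ {{{[S]}B}B}B   [B → S]
{{{[S]}B}B}B ⇒ {{{[[]]}B}B}B   [S → [ ]]
{{{[[]]}B}B}B ⇒ {{{[[]]}{B}B}B}B   [B → { B } B]
{{{[[]]}{B}B}B}B ⇒ {{{[[]]}{{}}B}B}B   [B → { }]
{{{[[]]}{{}}B}B}B ⇒ {{{[[]]}{{}}{}}B}B   [B → { }]
{{{[[]]}{{}}{}}B}B ⇒ {{{[[]]}{{}}{}}{}}B   [B → { }]
{{{[[]]}{{}}{}}{}}B ⇒ {{{[[]]}{{}}{}}{}}{}   [B → { }]

B ⇒ {B}B ⇒ {{B}B}B ⇒ {{{B}B}B}B ⇒ {{{S}B}B}B ⇒ {{{[B]}B}B}B ⇒ {{{[S]}B}B}B ⇒ {{{[[]]}B}B}B ⇒ {{{[[]]}{B}B}B}B ⇒ {{{[[]]}{{}}B}B}B ⇒ {{{[[]]}{{}}{}}B}B ⇒ {{{[[]]}{{}}{}}{}}B ⇒ {{{[[]]}{{}}{}}{}}{}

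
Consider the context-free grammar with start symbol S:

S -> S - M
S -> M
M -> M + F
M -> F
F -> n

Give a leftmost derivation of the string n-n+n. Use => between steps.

S=>S-M=>M-M=>F-M=>n-M=>n-M+F=>n-F+F=>n-n+F=>n-n+n

S => S-M   [S -> S - M]
S-M => M-M   [S -> M]
M-M => F-M   [M -> F]
F-M => n-M   [F -> n]
n-M => n-M+F   [M -> M + F]
n-M+F => n-F+F   [M -> F]
n-F+F => n-n+F   [F -> n]
n-n+F => n-n+n   [F -> n]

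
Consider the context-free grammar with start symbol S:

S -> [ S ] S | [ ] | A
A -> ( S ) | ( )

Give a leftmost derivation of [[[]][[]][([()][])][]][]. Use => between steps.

S => [S]S => [[S]S]S => [[[]]S]S => [[[]][S]S]S => [[[]][[]]S]S => [[[]][[]][S]S]S => [[[]][[]][A]S]S => [[[]][[]][(S)]S]S => [[[]][[]][([S]S)]S]S => [[[]][[]][([A]S)]S]S => [[[]][[]][([()]S)]S]S => [[[]][[]][([()][])]S]S => [[[]][[]][([()][])][]]S => [[[]][[]][([()][])][]][]

S => [S]S   [S -> [ S ] S]
[S]S => [[S]S]S   [S -> [ S ] S]
[[S]S]S => [[[]]S]S   [S -> [ ]]
[[[]]S]S => [[[]][S]S]S   [S -> [ S ] S]
[[[]][S]S]S => [[[]][[]]S]S   [S -> [ ]]
[[[]][[]]S]S => [[[]][[]][S]S]S   [S -> [ S ] S]
[[[]][[]][S]S]S => [[[]][[]][A]S]S   [S -> A]
[[[]][[]][A]S]S => [[[]][[]][(S)]S]S   [A -> ( S )]
[[[]][[]][(S)]S]S => [[[]][[]][([S]S)]S]S   [S -> [ S ] S]
[[[]][[]][([S]S)]S]S => [[[]][[]][([A]S)]S]S   [S -> A]
[[[]][[]][([A]S)]S]S => [[[]][[]][([()]S)]S]S   [A -> ( )]
[[[]][[]][([()]S)]S]S => [[[]][[]][([()][])]S]S   [S -> [ ]]
[[[]][[]][([()][])]S]S => [[[]][[]][([()][])][]]S   [S -> [ ]]
[[[]][[]][([()][])][]]S => [[[]][[]][([()][])][]][]   [S -> [ ]]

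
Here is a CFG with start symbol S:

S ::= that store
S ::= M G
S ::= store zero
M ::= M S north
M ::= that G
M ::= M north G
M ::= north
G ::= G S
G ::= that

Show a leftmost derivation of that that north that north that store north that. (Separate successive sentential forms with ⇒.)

S ⇒ M G   [S ::= M G]
M G ⇒ M S north G   [M ::= M S north]
M S north G ⇒ M S north S north G   [M ::= M S north]
M S north S north G ⇒ that G S north S north G   [M ::= that G]
that G S north S north G ⇒ that that S north S north G   [G ::= that]
that that S north S north G ⇒ that that M G north S north G   [S ::= M G]
that that M G north S north G ⇒ that that north G north S north G   [M ::= north]
that that north G north S north G ⇒ that that north that north S north G   [G ::= that]
that that north that north S north G ⇒ that that north that north that store north G   [S ::= that store]
that that north that north that store north G ⇒ that that north that north that store north that   [G ::= that]

S ⇒ M G ⇒ M S north G ⇒ M S north S north G ⇒ that G S north S north G ⇒ that that S north S north G ⇒ that that M G north S north G ⇒ that that north G north S north G ⇒ that that north that north S north G ⇒ that that north that north that store north G ⇒ that that north that north that store north that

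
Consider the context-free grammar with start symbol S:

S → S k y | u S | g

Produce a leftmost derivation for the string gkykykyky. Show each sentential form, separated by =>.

S => Sky   [S → S k y]
Sky => Skyky   [S → S k y]
Skyky => Skykyky   [S → S k y]
Skykyky => Skykykyky   [S → S k y]
Skykykyky => gkykykyky   [S → g]

S => Sky => Skyky => Skykyky => Skykykyky => gkykykyky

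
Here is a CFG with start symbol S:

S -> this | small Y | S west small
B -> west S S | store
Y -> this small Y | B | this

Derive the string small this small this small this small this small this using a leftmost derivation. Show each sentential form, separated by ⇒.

S ⇒ small Y ⇒ small this small Y ⇒ small this small this small Y ⇒ small this small this small this small Y ⇒ small this small this small this small this small Y ⇒ small this small this small this small this small this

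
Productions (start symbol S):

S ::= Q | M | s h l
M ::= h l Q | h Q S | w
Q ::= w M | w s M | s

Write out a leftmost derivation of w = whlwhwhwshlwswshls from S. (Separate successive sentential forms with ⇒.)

S ⇒ Q ⇒ wM ⇒ whlQ ⇒ whlwM ⇒ whlwhQS ⇒ whlwhwMS ⇒ whlwhwhQSS ⇒ whlwhwhwsMSS ⇒ whlwhwhwshlQSS ⇒ whlwhwhwshlwsMSS ⇒ whlwhwhwshlwswSS ⇒ whlwhwhwshlwswshlS ⇒ whlwhwhwshlwswshlQ ⇒ whlwhwhwshlwswshls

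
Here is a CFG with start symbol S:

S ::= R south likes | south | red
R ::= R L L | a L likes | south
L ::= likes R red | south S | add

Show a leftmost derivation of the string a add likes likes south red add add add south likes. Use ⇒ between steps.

S ⇒ R south likes   [S ::= R south likes]
R south likes ⇒ R L L south likes   [R ::= R L L]
R L L south likes ⇒ R L L L L south likes   [R ::= R L L]
R L L L L south likes ⇒ a L likes L L L L south likes   [R ::= a L likes]
a L likes L L L L south likes ⇒ a add likes L L L L south likes   [L ::= add]
a add likes L L L L south likes ⇒ a add likes likes R red L L L south likes   [L ::= likes R red]
a add likes likes R red L L L south likes ⇒ a add likes likes south red L L L south likes   [R ::= south]
a add likes likes south red L L L south likes ⇒ a add likes likes south red add L L south likes   [L ::= add]
a add likes likes south red add L L south likes ⇒ a add likes likes south red add add L south likes   [L ::= add]
a add likes likes south red add add L south likes ⇒ a add likes likes south red add add add south likes   [L ::= add]

S ⇒ R south likes ⇒ R L L south likes ⇒ R L L L L south likes ⇒ a L likes L L L L south likes ⇒ a add likes L L L L south likes ⇒ a add likes likes R red L L L south likes ⇒ a add likes likes south red L L L south likes ⇒ a add likes likes south red add L L south likes ⇒ a add likes likes south red add add L south likes ⇒ a add likes likes south red add add add south likes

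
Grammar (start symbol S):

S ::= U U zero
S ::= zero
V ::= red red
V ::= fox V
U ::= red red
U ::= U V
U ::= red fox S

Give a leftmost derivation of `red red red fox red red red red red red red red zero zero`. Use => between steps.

S => U U zero   [S ::= U U zero]
U U zero => red red U zero   [U ::= red red]
red red U zero => red red red fox S zero   [U ::= red fox S]
red red red fox S zero => red red red fox U U zero zero   [S ::= U U zero]
red red red fox U U zero zero => red red red fox U V U zero zero   [U ::= U V]
red red red fox U V U zero zero => red red red fox U V V U zero zero   [U ::= U V]
red red red fox U V V U zero zero => red red red fox red red V V U zero zero   [U ::= red red]
red red red fox red red V V U zero zero => red red red fox red red red red V U zero zero   [V ::= red red]
red red red fox red red red red V U zero zero => red red red fox red red red red red red U zero zero   [V ::= red red]
red red red fox red red red red red red U zero zero => red red red fox red red red red red red red red zero zero   [U ::= red red]

S => U U zero => red red U zero => red red red fox S zero => red red red fox U U zero zero => red red red fox U V U zero zero => red red red fox U V V U zero zero => red red red fox red red V V U zero zero => red red red fox red red red red V U zero zero => red red red fox red red red red red red U zero zero => red red red fox red red red red red red red red zero zero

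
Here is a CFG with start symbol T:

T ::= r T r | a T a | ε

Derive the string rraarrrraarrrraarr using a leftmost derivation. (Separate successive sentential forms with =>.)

T=>rTr=>rrTrr=>rraTarr=>rraaTaarr=>rraarTraarr=>rraarrTrraarr=>rraarrrTrrraarr=>rraarrrrTrrrraarr=>rraarrrraTarrrraarr=>rraarrrraarrrraarr

T => rTr   [T ::= r T r]
rTr => rrTrr   [T ::= r T r]
rrTrr => rraTarr   [T ::= a T a]
rraTarr => rraaTaarr   [T ::= a T a]
rraaTaarr => rraarTraarr   [T ::= r T r]
rraarTraarr => rraarrTrraarr   [T ::= r T r]
rraarrTrraarr => rraarrrTrrraarr   [T ::= r T r]
rraarrrTrrraarr => rraarrrrTrrrraarr   [T ::= r T r]
rraarrrrTrrrraarr => rraarrrraTarrrraarr   [T ::= a T a]
rraarrrraTarrrraarr => rraarrrraarrrraarr   [T ::= ε]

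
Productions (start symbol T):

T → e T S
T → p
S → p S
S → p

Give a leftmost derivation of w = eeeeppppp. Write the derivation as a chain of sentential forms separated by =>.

T=>eTS=>eeTSS=>eeeTSSS=>eeeeTSSSS=>eeeepSSSS=>eeeeppSSS=>eeeepppSS=>eeeeppppS=>eeeeppppp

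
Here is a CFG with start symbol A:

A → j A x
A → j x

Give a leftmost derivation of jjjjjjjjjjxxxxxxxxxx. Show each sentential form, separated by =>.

A=>jAx=>jjAxx=>jjjAxxx=>jjjjAxxxx=>jjjjjAxxxxx=>jjjjjjAxxxxxx=>jjjjjjjAxxxxxxx=>jjjjjjjjAxxxxxxxx=>jjjjjjjjjAxxxxxxxxx=>jjjjjjjjjjxxxxxxxxxx

A => jAx   [A → j A x]
jAx => jjAxx   [A → j A x]
jjAxx => jjjAxxx   [A → j A x]
jjjAxxx => jjjjAxxxx   [A → j A x]
jjjjAxxxx => jjjjjAxxxxx   [A → j A x]
jjjjjAxxxxx => jjjjjjAxxxxxx   [A → j A x]
jjjjjjAxxxxxx => jjjjjjjAxxxxxxx   [A → j A x]
jjjjjjjAxxxxxxx => jjjjjjjjAxxxxxxxx   [A → j A x]
jjjjjjjjAxxxxxxxx => jjjjjjjjjAxxxxxxxxx   [A → j A x]
jjjjjjjjjAxxxxxxxxx => jjjjjjjjjjxxxxxxxxxx   [A → j x]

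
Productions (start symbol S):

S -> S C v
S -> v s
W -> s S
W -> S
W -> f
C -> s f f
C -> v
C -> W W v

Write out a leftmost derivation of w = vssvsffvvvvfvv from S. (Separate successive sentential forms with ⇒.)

S⇒SCv⇒vsCv⇒vsWWvv⇒vssSWvv⇒vssSCvWvv⇒vssSCvCvWvv⇒vssvsCvCvWvv⇒vssvsWWvvCvWvv⇒vssvsfWvvCvWvv⇒vssvsffvvCvWvv⇒vssvsffvvvvWvv⇒vssvsffvvvvfvv

S ⇒ SCv   [S -> S C v]
SCv ⇒ vsCv   [S -> v s]
vsCv ⇒ vsWWvv   [C -> W W v]
vsWWvv ⇒ vssSWvv   [W -> s S]
vssSWvv ⇒ vssSCvWvv   [S -> S C v]
vssSCvWvv ⇒ vssSCvCvWvv   [S -> S C v]
vssSCvCvWvv ⇒ vssvsCvCvWvv   [S -> v s]
vssvsCvCvWvv ⇒ vssvsWWvvCvWvv   [C -> W W v]
vssvsWWvvCvWvv ⇒ vssvsfWvvCvWvv   [W -> f]
vssvsfWvvCvWvv ⇒ vssvsffvvCvWvv   [W -> f]
vssvsffvvCvWvv ⇒ vssvsffvvvvWvv   [C -> v]
vssvsffvvvvWvv ⇒ vssvsffvvvvfvv   [W -> f]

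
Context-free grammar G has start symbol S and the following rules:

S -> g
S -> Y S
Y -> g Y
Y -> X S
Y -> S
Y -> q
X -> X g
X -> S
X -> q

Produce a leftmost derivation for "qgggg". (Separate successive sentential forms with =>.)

S => YS => SS => YSS => XSSS => XgSSS => qgSSS => qggSS => qgggS => qgggg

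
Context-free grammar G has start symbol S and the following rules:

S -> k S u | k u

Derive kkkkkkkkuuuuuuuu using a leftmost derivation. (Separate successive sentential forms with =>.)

S => kSu   [S -> k S u]
kSu => kkSuu   [S -> k S u]
kkSuu => kkkSuuu   [S -> k S u]
kkkSuuu => kkkkSuuuu   [S -> k S u]
kkkkSuuuu => kkkkkSuuuuu   [S -> k S u]
kkkkkSuuuuu => kkkkkkSuuuuuu   [S -> k S u]
kkkkkkSuuuuuu => kkkkkkkSuuuuuuu   [S -> k S u]
kkkkkkkSuuuuuuu => kkkkkkkkuuuuuuuu   [S -> k u]

S => kSu => kkSuu => kkkSuuu => kkkkSuuuu => kkkkkSuuuuu => kkkkkkSuuuuuu => kkkkkkkSuuuuuuu => kkkkkkkkuuuuuuuu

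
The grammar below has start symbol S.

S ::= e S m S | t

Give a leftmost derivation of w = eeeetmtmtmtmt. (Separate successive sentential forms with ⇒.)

S ⇒ eSmS ⇒ eeSmSmS ⇒ eeeSmSmSmS ⇒ eeeeSmSmSmSmS ⇒ eeeetmSmSmSmS ⇒ eeeetmtmSmSmS ⇒ eeeetmtmtmSmS ⇒ eeeetmtmtmtmS ⇒ eeeetmtmtmtmt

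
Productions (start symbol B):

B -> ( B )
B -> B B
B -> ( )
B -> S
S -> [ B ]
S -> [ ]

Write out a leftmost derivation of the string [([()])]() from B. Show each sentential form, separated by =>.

B => BB   [B -> B B]
BB => SB   [B -> S]
SB => [B]B   [S -> [ B ]]
[B]B => [(B)]B   [B -> ( B )]
[(B)]B => [(S)]B   [B -> S]
[(S)]B => [([B])]B   [S -> [ B ]]
[([B])]B => [([()])]B   [B -> ( )]
[([()])]B => [([()])]()   [B -> ( )]

B=>BB=>SB=>[B]B=>[(B)]B=>[(S)]B=>[([B])]B=>[([()])]B=>[([()])]()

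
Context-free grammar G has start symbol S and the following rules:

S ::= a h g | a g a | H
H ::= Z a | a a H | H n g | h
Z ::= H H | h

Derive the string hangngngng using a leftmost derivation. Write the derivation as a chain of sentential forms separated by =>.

S => H   [S ::= H]
H => Hng   [H ::= H n g]
Hng => Hngng   [H ::= H n g]
Hngng => Hngngng   [H ::= H n g]
Hngngng => Hngngngng   [H ::= H n g]
Hngngngng => Zangngngng   [H ::= Z a]
Zangngngng => hangngngng   [Z ::= h]

S => H => Hng => Hngng => Hngngng => Hngngngng => Zangngngng => hangngngng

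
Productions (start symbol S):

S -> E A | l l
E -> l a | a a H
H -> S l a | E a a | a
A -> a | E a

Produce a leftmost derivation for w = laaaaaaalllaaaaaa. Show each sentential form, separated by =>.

S => EA   [S -> E A]
EA => laA   [E -> l a]
laA => laEa   [A -> E a]
laEa => laaaHa   [E -> a a H]
laaaHa => laaaEaaa   [H -> E a a]
laaaEaaa => laaaaaHaaa   [E -> a a H]
laaaaaHaaa => laaaaaEaaaaa   [H -> E a a]
laaaaaEaaaaa => laaaaaaaHaaaaa   [E -> a a H]
laaaaaaaHaaaaa => laaaaaaaSlaaaaaa   [H -> S l a]
laaaaaaaSlaaaaaa => laaaaaaalllaaaaaa   [S -> l l]

S => EA => laA => laEa => laaaHa => laaaEaaa => laaaaaHaaa => laaaaaEaaaaa => laaaaaaaHaaaaa => laaaaaaaSlaaaaaa => laaaaaaalllaaaaaa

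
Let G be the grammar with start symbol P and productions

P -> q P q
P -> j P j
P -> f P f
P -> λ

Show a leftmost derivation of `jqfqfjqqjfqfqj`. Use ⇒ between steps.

P ⇒ jPj   [P -> j P j]
jPj ⇒ jqPqj   [P -> q P q]
jqPqj ⇒ jqfPfqj   [P -> f P f]
jqfPfqj ⇒ jqfqPqfqj   [P -> q P q]
jqfqPqfqj ⇒ jqfqfPfqfqj   [P -> f P f]
jqfqfPfqfqj ⇒ jqfqfjPjfqfqj   [P -> j P j]
jqfqfjPjfqfqj ⇒ jqfqfjqPqjfqfqj   [P -> q P q]
jqfqfjqPqjfqfqj ⇒ jqfqfjqqjfqfqj   [P -> λ]

P ⇒ jPj ⇒ jqPqj ⇒ jqfPfqj ⇒ jqfqPqfqj ⇒ jqfqfPfqfqj ⇒ jqfqfjPjfqfqj ⇒ jqfqfjqPqjfqfqj ⇒ jqfqfjqqjfqfqj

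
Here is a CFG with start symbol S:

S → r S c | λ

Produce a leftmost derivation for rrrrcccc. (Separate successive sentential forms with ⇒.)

S ⇒ rSc   [S → r S c]
rSc ⇒ rrScc   [S → r S c]
rrScc ⇒ rrrSccc   [S → r S c]
rrrSccc ⇒ rrrrScccc   [S → r S c]
rrrrScccc ⇒ rrrrcccc   [S → λ]

S⇒rSc⇒rrScc⇒rrrSccc⇒rrrrScccc⇒rrrrcccc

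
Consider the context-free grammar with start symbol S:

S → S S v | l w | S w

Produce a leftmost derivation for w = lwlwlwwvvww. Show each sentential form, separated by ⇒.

S⇒Sw⇒Sww⇒SSvww⇒lwSvww⇒lwSSvvww⇒lwlwSvvww⇒lwlwSwvvww⇒lwlwlwwvvww

S ⇒ Sw   [S → S w]
Sw ⇒ Sww   [S → S w]
Sww ⇒ SSvww   [S → S S v]
SSvww ⇒ lwSvww   [S → l w]
lwSvww ⇒ lwSSvvww   [S → S S v]
lwSSvvww ⇒ lwlwSvvww   [S → l w]
lwlwSvvww ⇒ lwlwSwvvww   [S → S w]
lwlwSwvvww ⇒ lwlwlwwvvww   [S → l w]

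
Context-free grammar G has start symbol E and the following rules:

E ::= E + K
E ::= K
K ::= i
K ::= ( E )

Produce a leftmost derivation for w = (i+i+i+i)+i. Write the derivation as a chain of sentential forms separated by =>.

E => E+K => K+K => (E)+K => (E+K)+K => (E+K+K)+K => (E+K+K+K)+K => (K+K+K+K)+K => (i+K+K+K)+K => (i+i+K+K)+K => (i+i+i+K)+K => (i+i+i+i)+K => (i+i+i+i)+i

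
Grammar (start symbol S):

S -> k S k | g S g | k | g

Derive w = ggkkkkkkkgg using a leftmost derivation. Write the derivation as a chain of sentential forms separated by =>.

S => gSg => ggSgg => ggkSkgg => ggkkSkkgg => ggkkkSkkkgg => ggkkkkkkkgg

S => gSg   [S -> g S g]
gSg => ggSgg   [S -> g S g]
ggSgg => ggkSkgg   [S -> k S k]
ggkSkgg => ggkkSkkgg   [S -> k S k]
ggkkSkkgg => ggkkkSkkkgg   [S -> k S k]
ggkkkSkkkgg => ggkkkkkkkgg   [S -> k]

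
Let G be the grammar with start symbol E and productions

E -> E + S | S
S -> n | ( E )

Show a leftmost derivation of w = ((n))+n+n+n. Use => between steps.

E => E+S => E+S+S => E+S+S+S => S+S+S+S => (E)+S+S+S => (S)+S+S+S => ((E))+S+S+S => ((S))+S+S+S => ((n))+S+S+S => ((n))+n+S+S => ((n))+n+n+S => ((n))+n+n+n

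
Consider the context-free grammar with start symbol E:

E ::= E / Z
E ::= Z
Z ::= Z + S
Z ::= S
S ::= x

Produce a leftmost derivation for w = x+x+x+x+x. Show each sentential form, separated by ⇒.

E ⇒ Z   [E ::= Z]
Z ⇒ Z+S   [Z ::= Z + S]
Z+S ⇒ Z+S+S   [Z ::= Z + S]
Z+S+S ⇒ Z+S+S+S   [Z ::= Z + S]
Z+S+S+S ⇒ Z+S+S+S+S   [Z ::= Z + S]
Z+S+S+S+S ⇒ S+S+S+S+S   [Z ::= S]
S+S+S+S+S ⇒ x+S+S+S+S   [S ::= x]
x+S+S+S+S ⇒ x+x+S+S+S   [S ::= x]
x+x+S+S+S ⇒ x+x+x+S+S   [S ::= x]
x+x+x+S+S ⇒ x+x+x+x+S   [S ::= x]
x+x+x+x+S ⇒ x+x+x+x+x   [S ::= x]

E ⇒ Z ⇒ Z+S ⇒ Z+S+S ⇒ Z+S+S+S ⇒ Z+S+S+S+S ⇒ S+S+S+S+S ⇒ x+S+S+S+S ⇒ x+x+S+S+S ⇒ x+x+x+S+S ⇒ x+x+x+x+S ⇒ x+x+x+x+x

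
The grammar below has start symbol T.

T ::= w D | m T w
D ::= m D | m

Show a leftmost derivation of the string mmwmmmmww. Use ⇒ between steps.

T ⇒ mTw   [T ::= m T w]
mTw ⇒ mmTww   [T ::= m T w]
mmTww ⇒ mmwDww   [T ::= w D]
mmwDww ⇒ mmwmDww   [D ::= m D]
mmwmDww ⇒ mmwmmDww   [D ::= m D]
mmwmmDww ⇒ mmwmmmDww   [D ::= m D]
mmwmmmDww ⇒ mmwmmmmww   [D ::= m]

T ⇒ mTw ⇒ mmTww ⇒ mmwDww ⇒ mmwmDww ⇒ mmwmmDww ⇒ mmwmmmDww ⇒ mmwmmmmww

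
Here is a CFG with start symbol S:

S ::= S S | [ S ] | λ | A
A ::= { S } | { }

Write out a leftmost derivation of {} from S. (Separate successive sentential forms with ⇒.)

S⇒SS⇒SSS⇒ASS⇒{}SS⇒{}S⇒{}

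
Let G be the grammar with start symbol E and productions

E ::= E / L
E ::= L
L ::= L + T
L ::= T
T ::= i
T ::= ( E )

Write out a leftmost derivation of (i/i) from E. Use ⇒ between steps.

E⇒L⇒T⇒(E)⇒(E/L)⇒(L/L)⇒(T/L)⇒(i/L)⇒(i/T)⇒(i/i)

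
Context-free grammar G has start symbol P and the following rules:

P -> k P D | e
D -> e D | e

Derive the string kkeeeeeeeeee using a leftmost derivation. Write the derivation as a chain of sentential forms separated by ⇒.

P ⇒ kPD ⇒ kkPDD ⇒ kkeDD ⇒ kkeeDD ⇒ kkeeeDD ⇒ kkeeeeDD ⇒ kkeeeeeDD ⇒ kkeeeeeeD ⇒ kkeeeeeeeD ⇒ kkeeeeeeeeD ⇒ kkeeeeeeeeeD ⇒ kkeeeeeeeeee

P ⇒ kPD   [P -> k P D]
kPD ⇒ kkPDD   [P -> k P D]
kkPDD ⇒ kkeDD   [P -> e]
kkeDD ⇒ kkeeDD   [D -> e D]
kkeeDD ⇒ kkeeeDD   [D -> e D]
kkeeeDD ⇒ kkeeeeDD   [D -> e D]
kkeeeeDD ⇒ kkeeeeeDD   [D -> e D]
kkeeeeeDD ⇒ kkeeeeeeD   [D -> e]
kkeeeeeeD ⇒ kkeeeeeeeD   [D -> e D]
kkeeeeeeeD ⇒ kkeeeeeeeeD   [D -> e D]
kkeeeeeeeeD ⇒ kkeeeeeeeeeD   [D -> e D]
kkeeeeeeeeeD ⇒ kkeeeeeeeeee   [D -> e]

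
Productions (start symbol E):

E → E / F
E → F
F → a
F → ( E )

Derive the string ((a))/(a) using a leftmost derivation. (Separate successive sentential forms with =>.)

E => E/F => F/F => (E)/F => (F)/F => ((E))/F => ((F))/F => ((a))/F => ((a))/(E) => ((a))/(F) => ((a))/(a)

E => E/F   [E → E / F]
E/F => F/F   [E → F]
F/F => (E)/F   [F → ( E )]
(E)/F => (F)/F   [E → F]
(F)/F => ((E))/F   [F → ( E )]
((E))/F => ((F))/F   [E → F]
((F))/F => ((a))/F   [F → a]
((a))/F => ((a))/(E)   [F → ( E )]
((a))/(E) => ((a))/(F)   [E → F]
((a))/(F) => ((a))/(a)   [F → a]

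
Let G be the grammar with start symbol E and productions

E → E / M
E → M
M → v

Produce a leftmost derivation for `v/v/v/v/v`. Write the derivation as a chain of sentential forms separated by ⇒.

E⇒E/M⇒E/M/M⇒E/M/M/M⇒E/M/M/M/M⇒M/M/M/M/M⇒v/M/M/M/M⇒v/v/M/M/M⇒v/v/v/M/M⇒v/v/v/v/M⇒v/v/v/v/v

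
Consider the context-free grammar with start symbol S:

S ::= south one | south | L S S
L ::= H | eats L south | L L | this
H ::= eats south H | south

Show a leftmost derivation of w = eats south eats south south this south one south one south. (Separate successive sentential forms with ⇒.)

S ⇒ L S S ⇒ H S S ⇒ eats south H S S ⇒ eats south eats south H S S ⇒ eats south eats south south S S ⇒ eats south eats south south L S S S ⇒ eats south eats south south this S S S ⇒ eats south eats south south this south one S S ⇒ eats south eats south south this south one south one S ⇒ eats south eats south south this south one south one south

S ⇒ L S S   [S ::= L S S]
L S S ⇒ H S S   [L ::= H]
H S S ⇒ eats south H S S   [H ::= eats south H]
eats south H S S ⇒ eats south eats south H S S   [H ::= eats south H]
eats south eats south H S S ⇒ eats south eats south south S S   [H ::= south]
eats south eats south south S S ⇒ eats south eats south south L S S S   [S ::= L S S]
eats south eats south south L S S S ⇒ eats south eats south south this S S S   [L ::= this]
eats south eats south south this S S S ⇒ eats south eats south south this south one S S   [S ::= south one]
eats south eats south south this south one S S ⇒ eats south eats south south this south one south one S   [S ::= south one]
eats south eats south south this south one south one S ⇒ eats south eats south south this south one south one south   [S ::= south]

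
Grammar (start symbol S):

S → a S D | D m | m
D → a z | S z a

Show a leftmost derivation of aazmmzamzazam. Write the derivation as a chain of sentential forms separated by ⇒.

S ⇒ Dm ⇒ Szam ⇒ aSDzam ⇒ aDmDzam ⇒ aazmDzam ⇒ aazmSzazam ⇒ aazmDmzazam ⇒ aazmSzamzazam ⇒ aazmmzamzazam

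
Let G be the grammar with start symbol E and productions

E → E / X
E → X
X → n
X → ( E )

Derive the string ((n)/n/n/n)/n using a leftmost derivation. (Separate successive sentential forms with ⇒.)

E ⇒ E/X   [E → E / X]
E/X ⇒ X/X   [E → X]
X/X ⇒ (E)/X   [X → ( E )]
(E)/X ⇒ (E/X)/X   [E → E / X]
(E/X)/X ⇒ (E/X/X)/X   [E → E / X]
(E/X/X)/X ⇒ (E/X/X/X)/X   [E → E / X]
(E/X/X/X)/X ⇒ (X/X/X/X)/X   [E → X]
(X/X/X/X)/X ⇒ ((E)/X/X/X)/X   [X → ( E )]
((E)/X/X/X)/X ⇒ ((X)/X/X/X)/X   [E → X]
((X)/X/X/X)/X ⇒ ((n)/X/X/X)/X   [X → n]
((n)/X/X/X)/X ⇒ ((n)/n/X/X)/X   [X → n]
((n)/n/X/X)/X ⇒ ((n)/n/n/X)/X   [X → n]
((n)/n/n/X)/X ⇒ ((n)/n/n/n)/X   [X → n]
((n)/n/n/n)/X ⇒ ((n)/n/n/n)/n   [X → n]

E⇒E/X⇒X/X⇒(E)/X⇒(E/X)/X⇒(E/X/X)/X⇒(E/X/X/X)/X⇒(X/X/X/X)/X⇒((E)/X/X/X)/X⇒((X)/X/X/X)/X⇒((n)/X/X/X)/X⇒((n)/n/X/X)/X⇒((n)/n/n/X)/X⇒((n)/n/n/n)/X⇒((n)/n/n/n)/n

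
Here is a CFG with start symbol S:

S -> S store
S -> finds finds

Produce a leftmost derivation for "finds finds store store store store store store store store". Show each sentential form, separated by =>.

S => S store   [S -> S store]
S store => S store store   [S -> S store]
S store store => S store store store   [S -> S store]
S store store store => S store store store store   [S -> S store]
S store store store store => S store store store store store   [S -> S store]
S store store store store store => S store store store store store store   [S -> S store]
S store store store store store store => S store store store store store store store   [S -> S store]
S store store store store store store store => S store store store store store store store store   [S -> S store]
S store store store store store store store store => finds finds store store store store store store store store   [S -> finds finds]

S => S store => S store store => S store store store => S store store store store => S store store store store store => S store store store store store store => S store store store store store store store => S store store store store store store store store => finds finds store store store store store store store store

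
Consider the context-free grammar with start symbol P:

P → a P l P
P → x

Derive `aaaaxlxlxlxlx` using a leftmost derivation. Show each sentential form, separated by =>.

P=>aPlP=>aaPlPlP=>aaaPlPlPlP=>aaaaPlPlPlPlP=>aaaaxlPlPlPlP=>aaaaxlxlPlPlP=>aaaaxlxlxlPlP=>aaaaxlxlxlxlP=>aaaaxlxlxlxlx

P => aPlP   [P → a P l P]
aPlP => aaPlPlP   [P → a P l P]
aaPlPlP => aaaPlPlPlP   [P → a P l P]
aaaPlPlPlP => aaaaPlPlPlPlP   [P → a P l P]
aaaaPlPlPlPlP => aaaaxlPlPlPlP   [P → x]
aaaaxlPlPlPlP => aaaaxlxlPlPlP   [P → x]
aaaaxlxlPlPlP => aaaaxlxlxlPlP   [P → x]
aaaaxlxlxlPlP => aaaaxlxlxlxlP   [P → x]
aaaaxlxlxlxlP => aaaaxlxlxlxlx   [P → x]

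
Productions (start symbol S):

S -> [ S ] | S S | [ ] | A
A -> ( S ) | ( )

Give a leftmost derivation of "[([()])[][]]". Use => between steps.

S => [S] => [SS] => [SSS] => [ASS] => [(S)SS] => [([S])SS] => [([A])SS] => [([()])SS] => [([()])[]S] => [([()])[][]]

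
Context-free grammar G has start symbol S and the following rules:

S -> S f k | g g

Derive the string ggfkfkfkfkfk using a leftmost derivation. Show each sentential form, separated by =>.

S=>Sfk=>Sfkfk=>Sfkfkfk=>Sfkfkfkfk=>Sfkfkfkfkfk=>ggfkfkfkfkfk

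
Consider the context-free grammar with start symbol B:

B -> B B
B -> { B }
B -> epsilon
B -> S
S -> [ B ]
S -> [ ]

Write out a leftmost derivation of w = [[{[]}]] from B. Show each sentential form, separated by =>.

B=>S=>[B]=>[BB]=>[SB]=>[[B]B]=>[[{B}]B]=>[[{S}]B]=>[[{[]}]B]=>[[{[]}]]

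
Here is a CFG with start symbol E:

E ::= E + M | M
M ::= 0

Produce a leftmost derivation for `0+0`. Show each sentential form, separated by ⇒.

E ⇒ E+M   [E ::= E + M]
E+M ⇒ M+M   [E ::= M]
M+M ⇒ 0+M   [M ::= 0]
0+M ⇒ 0+0   [M ::= 0]

E ⇒ E+M ⇒ M+M ⇒ 0+M ⇒ 0+0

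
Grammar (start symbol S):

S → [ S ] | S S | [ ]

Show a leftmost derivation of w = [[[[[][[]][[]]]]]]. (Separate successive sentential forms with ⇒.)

S ⇒ [S] ⇒ [[S]] ⇒ [[[S]]] ⇒ [[[[S]]]] ⇒ [[[[SS]]]] ⇒ [[[[SSS]]]] ⇒ [[[[[]SS]]]] ⇒ [[[[[][S]S]]]] ⇒ [[[[[][[]]S]]]] ⇒ [[[[[][[]][S]]]]] ⇒ [[[[[][[]][[]]]]]]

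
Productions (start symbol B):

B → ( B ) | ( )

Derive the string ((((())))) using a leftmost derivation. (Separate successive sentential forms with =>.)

B=>(B)=>((B))=>(((B)))=>((((B))))=>((((()))))

B => (B)   [B → ( B )]
(B) => ((B))   [B → ( B )]
((B)) => (((B)))   [B → ( B )]
(((B))) => ((((B))))   [B → ( B )]
((((B)))) => ((((()))))   [B → ( )]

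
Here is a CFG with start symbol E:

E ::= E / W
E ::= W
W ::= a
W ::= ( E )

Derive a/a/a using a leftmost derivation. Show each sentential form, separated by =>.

E => E/W => E/W/W => W/W/W => a/W/W => a/a/W => a/a/a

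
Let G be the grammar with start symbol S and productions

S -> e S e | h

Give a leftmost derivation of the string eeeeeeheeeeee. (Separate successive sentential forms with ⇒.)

S ⇒ eSe   [S -> e S e]
eSe ⇒ eeSee   [S -> e S e]
eeSee ⇒ eeeSeee   [S -> e S e]
eeeSeee ⇒ eeeeSeeee   [S -> e S e]
eeeeSeeee ⇒ eeeeeSeeeee   [S -> e S e]
eeeeeSeeeee ⇒ eeeeeeSeeeeee   [S -> e S e]
eeeeeeSeeeeee ⇒ eeeeeeheeeeee   [S -> h]

S⇒eSe⇒eeSee⇒eeeSeee⇒eeeeSeeee⇒eeeeeSeeeee⇒eeeeeeSeeeeee⇒eeeeeeheeeeee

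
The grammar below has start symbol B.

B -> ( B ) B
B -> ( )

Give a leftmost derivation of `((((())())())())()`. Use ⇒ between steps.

B ⇒ (B)B ⇒ ((B)B)B ⇒ (((B)B)B)B ⇒ ((((B)B)B)B)B ⇒ ((((())B)B)B)B ⇒ ((((())())B)B)B ⇒ ((((())())())B)B ⇒ ((((())())())())B ⇒ ((((())())())())()

B ⇒ (B)B   [B -> ( B ) B]
(B)B ⇒ ((B)B)B   [B -> ( B ) B]
((B)B)B ⇒ (((B)B)B)B   [B -> ( B ) B]
(((B)B)B)B ⇒ ((((B)B)B)B)B   [B -> ( B ) B]
((((B)B)B)B)B ⇒ ((((())B)B)B)B   [B -> ( )]
((((())B)B)B)B ⇒ ((((())())B)B)B   [B -> ( )]
((((())())B)B)B ⇒ ((((())())())B)B   [B -> ( )]
((((())())())B)B ⇒ ((((())())())())B   [B -> ( )]
((((())())())())B ⇒ ((((())())())())()   [B -> ( )]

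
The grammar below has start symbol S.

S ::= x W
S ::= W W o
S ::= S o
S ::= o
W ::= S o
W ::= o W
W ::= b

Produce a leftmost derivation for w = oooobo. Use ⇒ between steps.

S ⇒ WWo   [S ::= W W o]
WWo ⇒ oWWo   [W ::= o W]
oWWo ⇒ oSoWo   [W ::= S o]
oSoWo ⇒ oooWo   [S ::= o]
oooWo ⇒ ooooWo   [W ::= o W]
ooooWo ⇒ oooobo   [W ::= b]

S ⇒ WWo ⇒ oWWo ⇒ oSoWo ⇒ oooWo ⇒ ooooWo ⇒ oooobo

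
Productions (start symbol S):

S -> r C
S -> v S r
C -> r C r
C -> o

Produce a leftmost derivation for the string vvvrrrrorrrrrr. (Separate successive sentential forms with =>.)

S => vSr => vvSrr => vvvSrrr => vvvrCrrr => vvvrrCrrrr => vvvrrrCrrrrr => vvvrrrrCrrrrrr => vvvrrrrorrrrrr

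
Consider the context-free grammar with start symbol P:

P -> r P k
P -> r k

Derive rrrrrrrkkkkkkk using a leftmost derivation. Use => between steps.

P => rPk => rrPkk => rrrPkkk => rrrrPkkkk => rrrrrPkkkkk => rrrrrrPkkkkkk => rrrrrrrkkkkkkk

P => rPk   [P -> r P k]
rPk => rrPkk   [P -> r P k]
rrPkk => rrrPkkk   [P -> r P k]
rrrPkkk => rrrrPkkkk   [P -> r P k]
rrrrPkkkk => rrrrrPkkkkk   [P -> r P k]
rrrrrPkkkkk => rrrrrrPkkkkkk   [P -> r P k]
rrrrrrPkkkkkk => rrrrrrrkkkkkkk   [P -> r k]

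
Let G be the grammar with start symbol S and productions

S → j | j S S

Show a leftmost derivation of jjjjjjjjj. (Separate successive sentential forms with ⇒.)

S ⇒ jSS ⇒ jjSSS ⇒ jjjSSSS ⇒ jjjjSSSSS ⇒ jjjjjSSSS ⇒ jjjjjjSSS ⇒ jjjjjjjSS ⇒ jjjjjjjjS ⇒ jjjjjjjjj

S ⇒ jSS   [S → j S S]
jSS ⇒ jjSSS   [S → j S S]
jjSSS ⇒ jjjSSSS   [S → j S S]
jjjSSSS ⇒ jjjjSSSSS   [S → j S S]
jjjjSSSSS ⇒ jjjjjSSSS   [S → j]
jjjjjSSSS ⇒ jjjjjjSSS   [S → j]
jjjjjjSSS ⇒ jjjjjjjSS   [S → j]
jjjjjjjSS ⇒ jjjjjjjjS   [S → j]
jjjjjjjjS ⇒ jjjjjjjjj   [S → j]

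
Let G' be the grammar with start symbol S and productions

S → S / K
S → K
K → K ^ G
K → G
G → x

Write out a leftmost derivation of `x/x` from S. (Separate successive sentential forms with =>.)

S=>S/K=>K/K=>G/K=>x/K=>x/G=>x/x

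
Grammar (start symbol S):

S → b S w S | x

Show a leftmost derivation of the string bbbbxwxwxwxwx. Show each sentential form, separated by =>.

S=>bSwS=>bbSwSwS=>bbbSwSwSwS=>bbbbSwSwSwSwS=>bbbbxwSwSwSwS=>bbbbxwxwSwSwS=>bbbbxwxwxwSwS=>bbbbxwxwxwxwS=>bbbbxwxwxwxwx

S => bSwS   [S → b S w S]
bSwS => bbSwSwS   [S → b S w S]
bbSwSwS => bbbSwSwSwS   [S → b S w S]
bbbSwSwSwS => bbbbSwSwSwSwS   [S → b S w S]
bbbbSwSwSwSwS => bbbbxwSwSwSwS   [S → x]
bbbbxwSwSwSwS => bbbbxwxwSwSwS   [S → x]
bbbbxwxwSwSwS => bbbbxwxwxwSwS   [S → x]
bbbbxwxwxwSwS => bbbbxwxwxwxwS   [S → x]
bbbbxwxwxwxwS => bbbbxwxwxwxwx   [S → x]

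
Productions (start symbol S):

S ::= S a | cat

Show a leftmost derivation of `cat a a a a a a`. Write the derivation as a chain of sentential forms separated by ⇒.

S ⇒ S a   [S ::= S a]
S a ⇒ S a a   [S ::= S a]
S a a ⇒ S a a a   [S ::= S a]
S a a a ⇒ S a a a a   [S ::= S a]
S a a a a ⇒ S a a a a a   [S ::= S a]
S a a a a a ⇒ S a a a a a a   [S ::= S a]
S a a a a a a ⇒ cat a a a a a a   [S ::= cat]

S ⇒ S a ⇒ S a a ⇒ S a a a ⇒ S a a a a ⇒ S a a a a a ⇒ S a a a a a a ⇒ cat a a a a a a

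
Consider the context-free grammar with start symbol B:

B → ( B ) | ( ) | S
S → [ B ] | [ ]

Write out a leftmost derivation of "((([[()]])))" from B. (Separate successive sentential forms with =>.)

B => (B)   [B → ( B )]
(B) => ((B))   [B → ( B )]
((B)) => (((B)))   [B → ( B )]
(((B))) => (((S)))   [B → S]
(((S))) => ((([B])))   [S → [ B ]]
((([B]))) => ((([S])))   [B → S]
((([S]))) => ((([[B]])))   [S → [ B ]]
((([[B]]))) => ((([[()]])))   [B → ( )]

B => (B) => ((B)) => (((B))) => (((S))) => ((([B]))) => ((([S]))) => ((([[B]]))) => ((([[()]])))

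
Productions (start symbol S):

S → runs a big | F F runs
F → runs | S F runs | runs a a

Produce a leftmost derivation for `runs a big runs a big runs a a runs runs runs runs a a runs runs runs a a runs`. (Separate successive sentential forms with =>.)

S => F F runs => S F runs F runs => runs a big F runs F runs => runs a big S F runs runs F runs => runs a big F F runs F runs runs F runs => runs a big S F runs F runs F runs runs F runs => runs a big runs a big F runs F runs F runs runs F runs => runs a big runs a big runs a a runs F runs F runs runs F runs => runs a big runs a big runs a a runs runs runs F runs runs F runs => runs a big runs a big runs a a runs runs runs runs a a runs runs F runs => runs a big runs a big runs a a runs runs runs runs a a runs runs runs a a runs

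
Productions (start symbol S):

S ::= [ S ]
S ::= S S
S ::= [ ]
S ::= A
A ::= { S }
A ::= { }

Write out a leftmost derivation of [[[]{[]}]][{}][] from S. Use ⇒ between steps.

S ⇒ SS   [S ::= S S]
SS ⇒ [S]S   [S ::= [ S ]]
[S]S ⇒ [[S]]S   [S ::= [ S ]]
[[S]]S ⇒ [[SS]]S   [S ::= S S]
[[SS]]S ⇒ [[[]S]]S   [S ::= [ ]]
[[[]S]]S ⇒ [[[]A]]S   [S ::= A]
[[[]A]]S ⇒ [[[]{S}]]S   [A ::= { S }]
[[[]{S}]]S ⇒ [[[]{[]}]]S   [S ::= [ ]]
[[[]{[]}]]S ⇒ [[[]{[]}]]SS   [S ::= S S]
[[[]{[]}]]SS ⇒ [[[]{[]}]][S]S   [S ::= [ S ]]
[[[]{[]}]][S]S ⇒ [[[]{[]}]][A]S   [S ::= A]
[[[]{[]}]][A]S ⇒ [[[]{[]}]][{}]S   [A ::= { }]
[[[]{[]}]][{}]S ⇒ [[[]{[]}]][{}][]   [S ::= [ ]]

S⇒SS⇒[S]S⇒[[S]]S⇒[[SS]]S⇒[[[]S]]S⇒[[[]A]]S⇒[[[]{S}]]S⇒[[[]{[]}]]S⇒[[[]{[]}]]SS⇒[[[]{[]}]][S]S⇒[[[]{[]}]][A]S⇒[[[]{[]}]][{}]S⇒[[[]{[]}]][{}][]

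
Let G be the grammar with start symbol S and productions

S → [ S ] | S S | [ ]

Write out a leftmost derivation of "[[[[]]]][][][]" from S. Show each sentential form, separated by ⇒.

S ⇒ SS   [S → S S]
SS ⇒ SSS   [S → S S]
SSS ⇒ SSSS   [S → S S]
SSSS ⇒ [S]SSS   [S → [ S ]]
[S]SSS ⇒ [[S]]SSS   [S → [ S ]]
[[S]]SSS ⇒ [[[S]]]SSS   [S → [ S ]]
[[[S]]]SSS ⇒ [[[[]]]]SSS   [S → [ ]]
[[[[]]]]SSS ⇒ [[[[]]]][]SS   [S → [ ]]
[[[[]]]][]SS ⇒ [[[[]]]][][]S   [S → [ ]]
[[[[]]]][][]S ⇒ [[[[]]]][][][]   [S → [ ]]

S ⇒ SS ⇒ SSS ⇒ SSSS ⇒ [S]SSS ⇒ [[S]]SSS ⇒ [[[S]]]SSS ⇒ [[[[]]]]SSS ⇒ [[[[]]]][]SS ⇒ [[[[]]]][][]S ⇒ [[[[]]]][][][]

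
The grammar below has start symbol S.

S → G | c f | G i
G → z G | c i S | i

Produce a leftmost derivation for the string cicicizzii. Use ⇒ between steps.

S ⇒ G ⇒ ciS ⇒ ciGi ⇒ ciciSi ⇒ ciciGi ⇒ ciciciSi ⇒ ciciciGi ⇒ cicicizGi ⇒ cicicizzGi ⇒ cicicizzii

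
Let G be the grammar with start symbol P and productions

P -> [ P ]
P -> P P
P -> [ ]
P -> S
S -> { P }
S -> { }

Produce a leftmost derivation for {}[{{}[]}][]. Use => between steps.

P => PP   [P -> P P]
PP => PPP   [P -> P P]
PPP => SPP   [P -> S]
SPP => {}PP   [S -> { }]
{}PP => {}[P]P   [P -> [ P ]]
{}[P]P => {}[S]P   [P -> S]
{}[S]P => {}[{P}]P   [S -> { P }]
{}[{P}]P => {}[{PP}]P   [P -> P P]
{}[{PP}]P => {}[{SP}]P   [P -> S]
{}[{SP}]P => {}[{{}P}]P   [S -> { }]
{}[{{}P}]P => {}[{{}[]}]P   [P -> [ ]]
{}[{{}[]}]P => {}[{{}[]}][]   [P -> [ ]]

P => PP => PPP => SPP => {}PP => {}[P]P => {}[S]P => {}[{P}]P => {}[{PP}]P => {}[{SP}]P => {}[{{}P}]P => {}[{{}[]}]P => {}[{{}[]}][]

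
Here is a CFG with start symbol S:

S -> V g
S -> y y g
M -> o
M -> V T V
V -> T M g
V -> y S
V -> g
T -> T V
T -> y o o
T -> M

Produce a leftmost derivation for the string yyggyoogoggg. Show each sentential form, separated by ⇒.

S ⇒ Vg   [S -> V g]
Vg ⇒ ySg   [V -> y S]
ySg ⇒ yVgg   [S -> V g]
yVgg ⇒ yTMggg   [V -> T M g]
yTMggg ⇒ yMMggg   [T -> M]
yMMggg ⇒ yVTVMggg   [M -> V T V]
yVTVMggg ⇒ yySTVMggg   [V -> y S]
yySTVMggg ⇒ yyVgTVMggg   [S -> V g]
yyVgTVMggg ⇒ yyggTVMggg   [V -> g]
yyggTVMggg ⇒ yyggyooVMggg   [T -> y o o]
yyggyooVMggg ⇒ yyggyoogMggg   [V -> g]
yyggyoogMggg ⇒ yyggyoogoggg   [M -> o]

S ⇒ Vg ⇒ ySg ⇒ yVgg ⇒ yTMggg ⇒ yMMggg ⇒ yVTVMggg ⇒ yySTVMggg ⇒ yyVgTVMggg ⇒ yyggTVMggg ⇒ yyggyooVMggg ⇒ yyggyoogMggg ⇒ yyggyoogoggg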